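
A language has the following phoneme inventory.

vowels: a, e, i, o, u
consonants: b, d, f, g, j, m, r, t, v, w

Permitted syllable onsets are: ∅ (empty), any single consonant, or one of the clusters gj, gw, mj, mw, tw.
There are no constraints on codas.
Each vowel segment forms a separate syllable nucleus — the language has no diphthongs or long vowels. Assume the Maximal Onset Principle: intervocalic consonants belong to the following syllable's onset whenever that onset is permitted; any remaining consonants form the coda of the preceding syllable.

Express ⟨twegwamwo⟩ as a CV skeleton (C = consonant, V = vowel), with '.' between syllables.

CCV.CCV.CCV

Nuclei (vowels): e, a, o → 3 syllables.
/e…a/ gap (V1→V2): /gw/ is a licit onset in full, so it all attaches to the next syllable.
/a…o/ gap (V2→V3): /mw/ — entire cluster is a permitted onset → onset /mw/, coda ∅.
Result: twe.gwa.mwo.
Mapping each syllable to C/V: /twe/ → CCV, /gwa/ → CCV, /mwo/ → CCV.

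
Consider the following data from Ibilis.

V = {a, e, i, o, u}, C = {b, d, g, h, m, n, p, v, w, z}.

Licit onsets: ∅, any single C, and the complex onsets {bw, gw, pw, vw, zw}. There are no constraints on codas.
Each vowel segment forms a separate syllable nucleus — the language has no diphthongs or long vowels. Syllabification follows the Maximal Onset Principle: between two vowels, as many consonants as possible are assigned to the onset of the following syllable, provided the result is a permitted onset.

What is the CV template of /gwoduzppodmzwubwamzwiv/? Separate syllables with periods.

CCV.CVCC.CVCC.CCV.CCVC.CCVC

Nuclei (vowels): o, u, o, u, a, i → 6 syllables.
Between /o/ (V1) and /u/ (V2): /d/ → onset of the next syllable (single consonants are always licit onsets).
Between /u/ (V2) and /o/ (V3): /zpp/; trying suffixes from longest down, /p/ is the first permitted one, so coda /zp/ | onset /p/.
Between /o/ (V3) and /u/ (V4): /dmzw/ — longest licit onset from the right is /zw/, leaving /dm/ as coda.
Between /u/ (V4) and /a/ (V5): /bw/ — entire cluster is a permitted onset → onset /bw/, coda ∅.
Between /a/ (V5) and /i/ (V6): /mzw/; trying suffixes from longest down, /zw/ is the first permitted one, so coda /m/ | onset /zw/.
Result: gwo.duzp.podm.zwu.bwam.zwiv.
Mapping each syllable to C/V: /gwo/ → CCV, /duzp/ → CVCC, /podm/ → CVCC, /zwu/ → CCV, /bwam/ → CCVC, /zwiv/ → CCVC.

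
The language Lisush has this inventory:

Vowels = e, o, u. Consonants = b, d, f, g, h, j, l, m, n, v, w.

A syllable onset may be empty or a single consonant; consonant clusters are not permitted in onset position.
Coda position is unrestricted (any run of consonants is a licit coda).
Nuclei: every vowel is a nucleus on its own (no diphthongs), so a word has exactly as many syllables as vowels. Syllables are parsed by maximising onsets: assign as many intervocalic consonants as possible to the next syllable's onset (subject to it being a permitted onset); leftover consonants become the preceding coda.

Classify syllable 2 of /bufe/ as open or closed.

open

The vowels are u, e — 2 nuclei, so 2 syllables.
/u…e/ gap (V1→V2): /f/ → onset of the next syllable (single consonants are always licit onsets).
So the parse is bu.fe.
Syllable 2 is /fe/; it ends in its nucleus with no coda, so it is open.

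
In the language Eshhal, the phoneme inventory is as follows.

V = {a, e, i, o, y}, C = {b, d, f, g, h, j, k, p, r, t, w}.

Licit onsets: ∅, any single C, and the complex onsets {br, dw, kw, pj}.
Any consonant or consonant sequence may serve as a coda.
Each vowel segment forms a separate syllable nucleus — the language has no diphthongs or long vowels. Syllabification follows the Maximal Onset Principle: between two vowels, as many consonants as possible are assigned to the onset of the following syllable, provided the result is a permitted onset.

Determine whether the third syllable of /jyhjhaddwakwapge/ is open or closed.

open

Vowels present: y, a, a, a, e; each is a nucleus, giving 5 syllables.
V1 /y/ – V2 /a/: cluster /hjh/ — the longest permitted-onset suffix is /h/; onset = /h/, preceding coda = /hj/.
V2 /a/ – V3 /a/: /ddw/; trying suffixes from longest down, /dw/ is the first permitted one, so coda /d/ | onset /dw/.
V3 /a/ – V4 /a/: cluster /kw/ — /kw/ is itself a permitted onset, so the whole cluster goes right; preceding coda = ∅.
V4 /a/ – V5 /e/: /pg/; trying suffixes from longest down, /g/ is the first permitted one, so coda /p/ | onset /g/.
Result: jyhj.had.dwa.kwap.ge.
Syllable 3 is /dwa/; it ends in its nucleus with no coda, so it is open.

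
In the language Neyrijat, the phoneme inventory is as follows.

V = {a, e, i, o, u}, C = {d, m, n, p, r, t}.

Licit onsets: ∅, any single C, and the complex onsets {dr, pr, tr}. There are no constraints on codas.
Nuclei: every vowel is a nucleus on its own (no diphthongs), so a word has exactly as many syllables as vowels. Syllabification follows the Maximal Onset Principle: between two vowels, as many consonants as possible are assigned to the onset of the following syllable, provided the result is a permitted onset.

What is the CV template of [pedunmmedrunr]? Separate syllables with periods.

Nuclei (vowels): e, u, e, u → 4 syllables.
σ1/σ2 boundary: just /d/ — single C goes to the following onset.
σ2/σ3 boundary: cluster /nmm/ — the longest permitted-onset suffix is /m/; onset = /m/, preceding coda = /nm/.
σ3/σ4 boundary: /dr/ is a licit onset in full, so it all attaches to the next syllable.
So the parse is pe.dunm.me.drunr.
Mapping each syllable to C/V: /pe/ → CV, /dunm/ → CVCC, /me/ → CV, /drunr/ → CCVCC.

CV.CVCC.CV.CCVCC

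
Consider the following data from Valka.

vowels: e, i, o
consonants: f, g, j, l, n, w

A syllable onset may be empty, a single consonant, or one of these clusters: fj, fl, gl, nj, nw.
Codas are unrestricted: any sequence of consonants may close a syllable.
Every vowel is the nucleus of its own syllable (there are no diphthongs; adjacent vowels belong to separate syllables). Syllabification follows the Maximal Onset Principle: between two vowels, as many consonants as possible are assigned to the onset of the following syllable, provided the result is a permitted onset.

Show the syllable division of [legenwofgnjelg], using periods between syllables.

le.ge.nwofg.njelg

Vowels present: e, e, o, e; each is a nucleus, giving 4 syllables.
Between /e/ (V1) and /e/ (V2): just /g/ — single C goes to the following onset.
Between /e/ (V2) and /o/ (V3): /nw/ is a licit onset in full, so it all attaches to the next syllable.
Between /o/ (V3) and /e/ (V4): /fgnj/ splits as /fg/ + /nj/ (/nj/ is the longest suffix that is a licit onset).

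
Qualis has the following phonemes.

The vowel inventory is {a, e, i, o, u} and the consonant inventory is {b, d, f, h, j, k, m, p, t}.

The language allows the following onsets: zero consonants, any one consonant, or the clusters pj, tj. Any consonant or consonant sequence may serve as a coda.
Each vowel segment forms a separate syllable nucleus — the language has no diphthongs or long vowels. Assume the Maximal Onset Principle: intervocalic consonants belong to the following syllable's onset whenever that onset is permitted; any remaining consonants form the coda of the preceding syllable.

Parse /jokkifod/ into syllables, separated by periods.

Nuclei (vowels): o, i, o → 3 syllables.
/o…i/ gap (V1→V2): /kk/ — longest licit onset from the right is /k/, leaving /k/ as coda.
/i…o/ gap (V2→V3): /f/ → onset of the next syllable (single consonants are always licit onsets).

jok.ki.fod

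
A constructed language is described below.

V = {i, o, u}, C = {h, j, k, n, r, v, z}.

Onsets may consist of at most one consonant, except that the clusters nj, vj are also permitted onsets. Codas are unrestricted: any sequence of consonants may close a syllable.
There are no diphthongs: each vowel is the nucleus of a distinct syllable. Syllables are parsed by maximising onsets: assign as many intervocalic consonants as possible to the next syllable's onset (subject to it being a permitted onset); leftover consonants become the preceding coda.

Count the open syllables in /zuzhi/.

1

The vowels are u, i — 2 nuclei, so 2 syllables.
V1 /u/ – V2 /i/: /zh/; trying suffixes from longest down, /h/ is the first permitted one, so coda /z/ | onset /h/.
Result: zuz.hi.
Classifying each syllable: /zuz/ (closed), /hi/ (open).
Open syllables: 1.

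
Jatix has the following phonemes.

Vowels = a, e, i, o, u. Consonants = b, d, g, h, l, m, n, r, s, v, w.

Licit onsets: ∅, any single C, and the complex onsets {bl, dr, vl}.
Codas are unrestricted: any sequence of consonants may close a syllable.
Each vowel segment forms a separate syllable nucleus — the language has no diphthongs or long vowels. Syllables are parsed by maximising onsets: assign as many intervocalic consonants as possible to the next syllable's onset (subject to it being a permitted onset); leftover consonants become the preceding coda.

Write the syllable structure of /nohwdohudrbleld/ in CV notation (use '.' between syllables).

The vowels are o, o, u, e — 4 nuclei, so 4 syllables.
/o…o/ gap (V1→V2): /hwd/; trying suffixes from longest down, /d/ is the first permitted one, so coda /hw/ | onset /d/.
/o…u/ gap (V2→V3): just /h/ — single C goes to the following onset.
/u…e/ gap (V3→V4): /drbl/ — longest licit onset from the right is /bl/, leaving /dr/ as coda.
Putting it together: nohw.do.hudr.bleld.
Mapping each syllable to C/V: /nohw/ → CVCC, /do/ → CV, /hudr/ → CVCC, /bleld/ → CCVCC.

CVCC.CV.CVCC.CCVCC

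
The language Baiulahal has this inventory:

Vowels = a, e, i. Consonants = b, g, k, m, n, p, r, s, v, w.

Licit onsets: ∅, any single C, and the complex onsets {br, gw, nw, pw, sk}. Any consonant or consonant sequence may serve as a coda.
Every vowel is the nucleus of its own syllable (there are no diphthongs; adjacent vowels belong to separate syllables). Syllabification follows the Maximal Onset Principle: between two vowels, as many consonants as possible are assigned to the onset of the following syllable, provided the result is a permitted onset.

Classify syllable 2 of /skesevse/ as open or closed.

closed

The vowels are e, e, e — 3 nuclei, so 3 syllables.
V1 /e/ – V2 /e/: just /s/ — single C goes to the following onset.
V2 /e/ – V3 /e/: /vs/ splits as /v/ + /s/ (/s/ is the longest suffix that is a licit onset).
Putting it together: ske.sev.se.
Syllable 2 is /sev/ with coda /v/, so it is closed.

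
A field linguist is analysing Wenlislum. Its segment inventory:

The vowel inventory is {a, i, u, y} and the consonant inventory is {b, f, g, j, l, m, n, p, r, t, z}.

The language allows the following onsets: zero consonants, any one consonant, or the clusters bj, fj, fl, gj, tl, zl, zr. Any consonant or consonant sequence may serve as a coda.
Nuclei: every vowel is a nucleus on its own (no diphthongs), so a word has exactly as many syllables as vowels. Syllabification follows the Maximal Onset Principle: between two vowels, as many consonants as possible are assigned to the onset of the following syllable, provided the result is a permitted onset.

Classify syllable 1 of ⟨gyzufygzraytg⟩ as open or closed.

Nuclei (vowels): y, u, y, a, y → 5 syllables.
Between /y/ (V1) and /u/ (V2): /z/ → onset of the next syllable (single consonants are always licit onsets).
Between /u/ (V2) and /y/ (V3): /f/ is a single consonant, so it becomes the next onset.
Between /y/ (V3) and /a/ (V4): /gzr/ — longest licit onset from the right is /zr/, leaving /g/ as coda.
Between /a/ (V4) and /y/ (V5): no consonants, so the boundary falls immediately after /a/.
Putting it together: gy.zu.fyg.zra.ytg.
Syllable 1 is /gy/; it ends in its nucleus with no coda, so it is open.

open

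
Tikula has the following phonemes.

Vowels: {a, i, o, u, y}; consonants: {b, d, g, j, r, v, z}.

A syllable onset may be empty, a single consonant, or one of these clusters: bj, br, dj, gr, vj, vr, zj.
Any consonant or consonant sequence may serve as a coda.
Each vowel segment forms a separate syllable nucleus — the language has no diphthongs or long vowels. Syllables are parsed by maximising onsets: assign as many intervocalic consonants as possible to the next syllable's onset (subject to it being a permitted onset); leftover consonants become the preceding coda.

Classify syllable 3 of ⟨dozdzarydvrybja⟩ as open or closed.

Vowels present: o, a, y, y, a; each is a nucleus, giving 5 syllables.
σ1/σ2 boundary: /zdz/; trying suffixes from longest down, /z/ is the first permitted one, so coda /zd/ | onset /z/.
σ2/σ3 boundary: /r/ is a single consonant, so it becomes the next onset.
σ3/σ4 boundary: /dvr/ splits as /d/ + /vr/ (/vr/ is the longest suffix that is a licit onset).
σ4/σ5 boundary: /bj/ — entire cluster is a permitted onset → onset /bj/, coda ∅.
Putting it together: dozd.za.ryd.vry.bja.
Syllable 3 is /ryd/ with coda /d/, so it is closed.

closed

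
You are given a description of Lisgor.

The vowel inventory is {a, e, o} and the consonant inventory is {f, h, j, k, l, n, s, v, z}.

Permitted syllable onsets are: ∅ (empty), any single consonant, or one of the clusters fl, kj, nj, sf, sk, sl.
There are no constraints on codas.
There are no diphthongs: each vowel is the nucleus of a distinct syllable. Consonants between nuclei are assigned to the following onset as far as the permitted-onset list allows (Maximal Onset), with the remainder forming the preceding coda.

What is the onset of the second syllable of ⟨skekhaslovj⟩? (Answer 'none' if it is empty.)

h

Nuclei (vowels): e, a, o → 3 syllables.
σ1/σ2 boundary: cluster /kh/ — the longest permitted-onset suffix is /h/; onset = /h/, preceding coda = /k/.
σ2/σ3 boundary: /sl/ — entire cluster is a permitted onset → onset /sl/, coda ∅.
Result: skek.ha.slovj.
Syllable 2 is /ha/: onset /h/, nucleus /a/, coda ∅.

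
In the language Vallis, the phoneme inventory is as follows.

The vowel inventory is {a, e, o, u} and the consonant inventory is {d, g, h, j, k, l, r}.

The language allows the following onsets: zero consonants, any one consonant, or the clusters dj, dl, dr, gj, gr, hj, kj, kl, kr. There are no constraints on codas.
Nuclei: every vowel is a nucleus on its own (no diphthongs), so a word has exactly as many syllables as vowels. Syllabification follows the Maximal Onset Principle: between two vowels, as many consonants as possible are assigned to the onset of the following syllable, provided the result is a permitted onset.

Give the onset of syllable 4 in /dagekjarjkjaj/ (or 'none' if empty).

kj

Vowels present: a, e, a, a; each is a nucleus, giving 4 syllables.
σ1/σ2 boundary: /g/ → onset of the next syllable (single consonants are always licit onsets).
σ2/σ3 boundary: /kj/ is a licit onset in full, so it all attaches to the next syllable.
σ3/σ4 boundary: cluster /rjkj/ — the longest permitted-onset suffix is /kj/; onset = /kj/, preceding coda = /rj/.
Putting it together: da.ge.kjarj.kjaj.
Syllable 4 is /kjaj/: onset /kj/, nucleus /a/, coda /j/.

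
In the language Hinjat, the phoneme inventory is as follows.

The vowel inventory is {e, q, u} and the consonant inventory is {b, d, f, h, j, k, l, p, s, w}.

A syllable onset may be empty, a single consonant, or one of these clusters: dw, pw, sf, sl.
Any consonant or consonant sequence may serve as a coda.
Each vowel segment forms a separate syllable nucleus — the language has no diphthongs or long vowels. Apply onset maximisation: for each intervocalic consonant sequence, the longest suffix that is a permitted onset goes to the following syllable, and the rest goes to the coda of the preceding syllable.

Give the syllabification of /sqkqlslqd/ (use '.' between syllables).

sq.kql.slqd

Nuclei (vowels): q, q, q → 3 syllables.
/q…q/ gap (V1→V2): /k/ is a single consonant, so it becomes the next onset.
/q…q/ gap (V2→V3): /lsl/ splits as /l/ + /sl/ (/sl/ is the longest suffix that is a licit onset).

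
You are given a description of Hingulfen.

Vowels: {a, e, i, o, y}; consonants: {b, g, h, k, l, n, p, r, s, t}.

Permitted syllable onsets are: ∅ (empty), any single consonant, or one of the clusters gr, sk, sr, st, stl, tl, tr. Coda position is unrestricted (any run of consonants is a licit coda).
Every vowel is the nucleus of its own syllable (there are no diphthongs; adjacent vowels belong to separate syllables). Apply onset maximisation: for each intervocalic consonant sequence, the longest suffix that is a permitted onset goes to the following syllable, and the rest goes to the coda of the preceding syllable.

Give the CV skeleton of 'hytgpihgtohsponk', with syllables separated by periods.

The vowels are y, i, o, o — 4 nuclei, so 4 syllables.
V1 /y/ – V2 /i/: /tgp/ splits as /tg/ + /p/ (/p/ is the longest suffix that is a licit onset).
V2 /i/ – V3 /o/: /hgt/; trying suffixes from longest down, /t/ is the first permitted one, so coda /hg/ | onset /t/.
V3 /o/ – V4 /o/: cluster /hsp/ — the longest permitted-onset suffix is /p/; onset = /p/, preceding coda = /hs/.
Putting it together: hytg.pihg.tohs.ponk.
Mapping each syllable to C/V: /hytg/ → CVCC, /pihg/ → CVCC, /tohs/ → CVCC, /ponk/ → CVCC.

CVCC.CVCC.CVCC.CVCC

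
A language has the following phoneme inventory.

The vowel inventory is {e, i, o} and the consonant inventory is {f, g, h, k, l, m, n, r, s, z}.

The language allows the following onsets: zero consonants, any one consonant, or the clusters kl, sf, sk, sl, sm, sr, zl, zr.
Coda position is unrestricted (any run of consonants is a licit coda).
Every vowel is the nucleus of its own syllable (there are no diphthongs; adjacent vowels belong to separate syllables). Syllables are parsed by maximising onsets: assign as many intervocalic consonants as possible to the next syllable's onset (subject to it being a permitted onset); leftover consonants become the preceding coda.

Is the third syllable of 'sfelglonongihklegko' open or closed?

Nuclei (vowels): e, o, o, i, e, o → 6 syllables.
σ1/σ2 boundary: cluster /lgl/ — the longest permitted-onset suffix is /l/; onset = /l/, preceding coda = /lg/.
σ2/σ3 boundary: just /n/ — single C goes to the following onset.
σ3/σ4 boundary: /ng/ splits as /n/ + /g/ (/g/ is the longest suffix that is a licit onset).
σ4/σ5 boundary: cluster /hkl/ — the longest permitted-onset suffix is /kl/; onset = /kl/, preceding coda = /h/.
σ5/σ6 boundary: /gk/ — longest licit onset from the right is /k/, leaving /g/ as coda.
Putting it together: sfelg.lo.non.gih.kleg.ko.
Syllable 3 is /non/ with coda /n/, so it is closed.

closed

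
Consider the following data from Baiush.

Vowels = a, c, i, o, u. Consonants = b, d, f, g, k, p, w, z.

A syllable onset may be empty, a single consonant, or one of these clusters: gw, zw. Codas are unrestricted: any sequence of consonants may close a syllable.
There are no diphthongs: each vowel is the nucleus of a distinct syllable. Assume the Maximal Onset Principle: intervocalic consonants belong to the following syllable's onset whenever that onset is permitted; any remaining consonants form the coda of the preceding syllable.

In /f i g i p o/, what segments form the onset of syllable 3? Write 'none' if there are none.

p

The vowels are i, i, o — 3 nuclei, so 3 syllables.
V1 /i/ – V2 /i/: just /g/ — single C goes to the following onset.
V2 /i/ – V3 /o/: just /p/ — single C goes to the following onset.
Putting it together: fi.gi.po.
Syllable 3 is /po/: onset /p/, nucleus /o/, coda ∅.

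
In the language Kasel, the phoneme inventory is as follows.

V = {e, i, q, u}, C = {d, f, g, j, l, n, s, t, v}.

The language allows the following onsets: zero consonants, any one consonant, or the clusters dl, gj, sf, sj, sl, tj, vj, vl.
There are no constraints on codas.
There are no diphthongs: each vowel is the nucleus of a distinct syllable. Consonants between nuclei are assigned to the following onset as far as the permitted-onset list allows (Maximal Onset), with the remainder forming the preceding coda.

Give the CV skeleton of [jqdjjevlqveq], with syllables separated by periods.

CVCC.CV.CCV.CV.V

Vowels present: q, e, q, e, q; each is a nucleus, giving 5 syllables.
σ1/σ2 boundary: /djj/; trying suffixes from longest down, /j/ is the first permitted one, so coda /dj/ | onset /j/.
σ2/σ3 boundary: /vl/ — entire cluster is a permitted onset → onset /vl/, coda ∅.
σ3/σ4 boundary: just /v/ — single C goes to the following onset.
σ4/σ5 boundary: no consonants, so the boundary falls immediately after /e/.
Result: jqdj.je.vlq.ve.q.
Mapping each syllable to C/V: /jqdj/ → CVCC, /je/ → CV, /vlq/ → CCV, /ve/ → CV, /q/ → V.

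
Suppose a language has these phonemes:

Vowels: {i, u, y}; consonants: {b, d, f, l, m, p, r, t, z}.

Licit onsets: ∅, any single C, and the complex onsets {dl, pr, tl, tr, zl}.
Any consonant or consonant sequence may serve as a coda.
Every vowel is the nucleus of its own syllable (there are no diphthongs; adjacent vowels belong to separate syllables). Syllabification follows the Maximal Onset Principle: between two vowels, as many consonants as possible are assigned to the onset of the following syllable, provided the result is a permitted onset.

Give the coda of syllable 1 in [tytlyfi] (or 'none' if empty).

Vowels present: y, y, i; each is a nucleus, giving 3 syllables.
V1 /y/ – V2 /y/: /tl/ — entire cluster is a permitted onset → onset /tl/, coda ∅.
V2 /y/ – V3 /i/: just /f/ — single C goes to the following onset.
Syllabification: ty.tly.fi.
Syllable 1 is /ty/: onset /t/, nucleus /y/, coda ∅.

none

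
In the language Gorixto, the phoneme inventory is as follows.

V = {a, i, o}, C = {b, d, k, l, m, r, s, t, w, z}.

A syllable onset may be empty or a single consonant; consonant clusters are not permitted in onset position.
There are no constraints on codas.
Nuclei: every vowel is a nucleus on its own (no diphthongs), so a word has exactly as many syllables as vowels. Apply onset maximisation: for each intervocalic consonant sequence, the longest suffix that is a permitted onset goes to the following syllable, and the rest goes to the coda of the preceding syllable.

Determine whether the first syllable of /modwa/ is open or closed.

closed

The vowels are o, a — 2 nuclei, so 2 syllables.
Between /o/ (V1) and /a/ (V2): /dw/; trying suffixes from longest down, /w/ is the first permitted one, so coda /d/ | onset /w/.
So the parse is mod.wa.
Syllable 1 is /mod/ with coda /d/, so it is closed.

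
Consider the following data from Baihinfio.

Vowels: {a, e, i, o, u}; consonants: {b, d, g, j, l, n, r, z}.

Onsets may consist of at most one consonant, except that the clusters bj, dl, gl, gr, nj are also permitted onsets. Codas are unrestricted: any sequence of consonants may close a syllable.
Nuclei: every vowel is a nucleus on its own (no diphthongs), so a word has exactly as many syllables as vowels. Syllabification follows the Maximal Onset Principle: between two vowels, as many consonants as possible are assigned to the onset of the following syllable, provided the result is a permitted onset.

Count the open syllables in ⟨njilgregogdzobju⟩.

The vowels are i, e, o, o, u — 5 nuclei, so 5 syllables.
V1 /i/ – V2 /e/: cluster /lgr/ — the longest permitted-onset suffix is /gr/; onset = /gr/, preceding coda = /l/.
V2 /e/ – V3 /o/: /g/ is a single consonant, so it becomes the next onset.
V3 /o/ – V4 /o/: /gdz/; trying suffixes from longest down, /z/ is the first permitted one, so coda /gd/ | onset /z/.
V4 /o/ – V5 /u/: cluster /bj/ — /bj/ is itself a permitted onset, so the whole cluster goes right; preceding coda = ∅.
Syllabification: njil.gre.gogd.zo.bju.
Classifying each syllable: /njil/ (closed), /gre/ (open), /gogd/ (closed), /zo/ (open), /bju/ (open).
Open syllables: 3.

3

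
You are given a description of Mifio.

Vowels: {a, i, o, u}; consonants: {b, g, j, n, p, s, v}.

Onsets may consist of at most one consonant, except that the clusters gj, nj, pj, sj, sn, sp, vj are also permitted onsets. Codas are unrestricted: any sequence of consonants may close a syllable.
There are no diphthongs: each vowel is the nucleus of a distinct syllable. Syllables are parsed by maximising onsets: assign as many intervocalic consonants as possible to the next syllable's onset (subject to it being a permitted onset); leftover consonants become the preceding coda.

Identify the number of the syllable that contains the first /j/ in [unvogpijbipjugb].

3

Vowels present: u, o, i, i, u; each is a nucleus, giving 5 syllables.
/u…o/ gap (V1→V2): /nv/ — longest licit onset from the right is /v/, leaving /n/ as coda.
/o…i/ gap (V2→V3): /gp/; trying suffixes from longest down, /p/ is the first permitted one, so coda /g/ | onset /p/.
/i…i/ gap (V3→V4): /jb/; trying suffixes from longest down, /b/ is the first permitted one, so coda /j/ | onset /b/.
/i…u/ gap (V4→V5): /pj/ is a licit onset in full, so it all attaches to the next syllable.
Putting it together: un.vog.pij.bi.pjugb.
The first /j/ is in the coda of syllable 3 (/pij/).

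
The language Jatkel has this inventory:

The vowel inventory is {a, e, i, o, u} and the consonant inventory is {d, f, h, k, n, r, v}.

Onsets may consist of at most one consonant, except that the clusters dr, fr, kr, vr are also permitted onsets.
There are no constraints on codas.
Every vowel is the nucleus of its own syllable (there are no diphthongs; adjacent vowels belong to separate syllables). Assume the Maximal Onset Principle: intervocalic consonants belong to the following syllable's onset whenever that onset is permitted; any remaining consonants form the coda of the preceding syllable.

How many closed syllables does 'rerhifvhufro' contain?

Nuclei (vowels): e, i, u, o → 4 syllables.
/e…i/ gap (V1→V2): /rh/ splits as /r/ + /h/ (/h/ is the longest suffix that is a licit onset).
/i…u/ gap (V2→V3): cluster /fvh/ — the longest permitted-onset suffix is /h/; onset = /h/, preceding coda = /fv/.
/u…o/ gap (V3→V4): /fr/ — entire cluster is a permitted onset → onset /fr/, coda ∅.
So the parse is rer.hifv.hu.fro.
Classifying each syllable: /rer/ (closed), /hifv/ (closed), /hu/ (open), /fro/ (open).
Closed syllables: 2.

2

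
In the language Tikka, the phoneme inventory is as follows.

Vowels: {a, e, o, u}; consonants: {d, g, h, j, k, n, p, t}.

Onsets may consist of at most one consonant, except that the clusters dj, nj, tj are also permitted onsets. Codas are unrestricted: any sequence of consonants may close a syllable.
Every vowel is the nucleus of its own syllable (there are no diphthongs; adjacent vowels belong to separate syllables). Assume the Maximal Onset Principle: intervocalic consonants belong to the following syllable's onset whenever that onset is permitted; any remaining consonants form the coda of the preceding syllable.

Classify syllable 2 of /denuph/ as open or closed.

Nuclei (vowels): e, u → 2 syllables.
σ1/σ2 boundary: /n/ is a single consonant, so it becomes the next onset.
Syllabification: de.nuph.
Syllable 2 is /nuph/ with coda /ph/, so it is closed.

closed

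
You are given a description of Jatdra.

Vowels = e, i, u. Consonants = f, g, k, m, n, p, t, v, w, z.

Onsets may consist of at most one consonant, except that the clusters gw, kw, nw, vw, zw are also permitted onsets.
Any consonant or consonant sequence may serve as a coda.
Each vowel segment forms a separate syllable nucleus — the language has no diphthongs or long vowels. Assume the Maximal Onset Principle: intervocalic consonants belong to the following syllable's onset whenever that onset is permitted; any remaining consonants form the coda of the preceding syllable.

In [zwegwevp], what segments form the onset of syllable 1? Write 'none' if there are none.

Nuclei (vowels): e, e → 2 syllables.
/e…e/ gap (V1→V2): cluster /gw/ — /gw/ is itself a permitted onset, so the whole cluster goes right; preceding coda = ∅.
So the parse is zwe.gwevp.
Syllable 1 is /zwe/: onset /zw/, nucleus /e/, coda ∅.

zw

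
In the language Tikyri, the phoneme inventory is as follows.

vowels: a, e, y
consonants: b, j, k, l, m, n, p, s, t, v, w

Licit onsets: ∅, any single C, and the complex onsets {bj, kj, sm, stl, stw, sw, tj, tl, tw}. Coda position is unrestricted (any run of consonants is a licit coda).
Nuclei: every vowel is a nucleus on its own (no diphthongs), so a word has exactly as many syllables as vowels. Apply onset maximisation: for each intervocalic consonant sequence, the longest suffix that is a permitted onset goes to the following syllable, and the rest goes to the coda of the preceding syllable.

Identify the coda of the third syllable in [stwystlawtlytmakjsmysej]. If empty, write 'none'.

t

The vowels are y, a, y, a, y, e — 6 nuclei, so 6 syllables.
Between /y/ (V1) and /a/ (V2): /stl/ — entire cluster is a permitted onset → onset /stl/, coda ∅.
Between /a/ (V2) and /y/ (V3): /wtl/; trying suffixes from longest down, /tl/ is the first permitted one, so coda /w/ | onset /tl/.
Between /y/ (V3) and /a/ (V4): cluster /tm/ — the longest permitted-onset suffix is /m/; onset = /m/, preceding coda = /t/.
Between /a/ (V4) and /y/ (V5): /kjsm/; trying suffixes from longest down, /sm/ is the first permitted one, so coda /kj/ | onset /sm/.
Between /y/ (V5) and /e/ (V6): /s/ → onset of the next syllable (single consonants are always licit onsets).
Result: stwy.stlaw.tlyt.makj.smy.sej.
Syllable 3 is /tlyt/: onset /tl/, nucleus /y/, coda /t/.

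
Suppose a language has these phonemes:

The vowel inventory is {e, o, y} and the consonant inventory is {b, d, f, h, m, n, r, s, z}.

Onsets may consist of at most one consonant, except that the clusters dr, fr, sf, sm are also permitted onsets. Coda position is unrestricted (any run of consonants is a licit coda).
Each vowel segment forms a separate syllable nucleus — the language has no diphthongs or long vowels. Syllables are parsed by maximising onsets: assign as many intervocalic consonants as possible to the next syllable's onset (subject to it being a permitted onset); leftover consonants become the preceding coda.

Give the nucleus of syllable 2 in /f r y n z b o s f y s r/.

o

Vowels present: y, o, y; each is a nucleus, giving 3 syllables.
The second nucleus (vowel 2 from the left) is /o/.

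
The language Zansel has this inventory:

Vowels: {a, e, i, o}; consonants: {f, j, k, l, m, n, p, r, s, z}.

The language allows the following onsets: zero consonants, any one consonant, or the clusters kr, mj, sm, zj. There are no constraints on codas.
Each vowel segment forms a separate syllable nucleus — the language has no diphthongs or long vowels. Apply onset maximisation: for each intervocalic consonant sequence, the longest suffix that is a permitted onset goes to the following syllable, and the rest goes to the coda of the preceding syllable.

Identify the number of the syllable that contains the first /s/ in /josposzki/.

1

Nuclei (vowels): o, o, i → 3 syllables.
σ1/σ2 boundary: /sp/ splits as /s/ + /p/ (/p/ is the longest suffix that is a licit onset).
σ2/σ3 boundary: /szk/; trying suffixes from longest down, /k/ is the first permitted one, so coda /sz/ | onset /k/.
So the parse is jos.posz.ki.
The first /s/ is in the coda of syllable 1 (/jos/).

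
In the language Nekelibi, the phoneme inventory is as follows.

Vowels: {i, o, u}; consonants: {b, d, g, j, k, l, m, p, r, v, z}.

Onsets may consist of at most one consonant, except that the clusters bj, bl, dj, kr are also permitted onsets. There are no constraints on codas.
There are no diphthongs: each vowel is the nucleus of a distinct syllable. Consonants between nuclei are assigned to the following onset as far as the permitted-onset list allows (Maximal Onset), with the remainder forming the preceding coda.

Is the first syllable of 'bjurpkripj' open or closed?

closed

Nuclei (vowels): u, i → 2 syllables.
/u…i/ gap (V1→V2): /rpkr/ — longest licit onset from the right is /kr/, leaving /rp/ as coda.
Putting it together: bjurp.kripj.
Syllable 1 is /bjurp/ with coda /rp/, so it is closed.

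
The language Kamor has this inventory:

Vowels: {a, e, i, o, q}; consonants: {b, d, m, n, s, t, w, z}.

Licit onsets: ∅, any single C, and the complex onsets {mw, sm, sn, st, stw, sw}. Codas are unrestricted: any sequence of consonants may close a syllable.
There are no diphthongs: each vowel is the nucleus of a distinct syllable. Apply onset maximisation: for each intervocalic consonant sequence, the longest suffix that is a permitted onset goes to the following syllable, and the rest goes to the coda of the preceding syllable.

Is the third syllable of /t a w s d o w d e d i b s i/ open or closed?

Nuclei (vowels): a, o, e, i, i → 5 syllables.
Between /a/ (V1) and /o/ (V2): /wsd/ — longest licit onset from the right is /d/, leaving /ws/ as coda.
Between /o/ (V2) and /e/ (V3): cluster /wd/ — the longest permitted-onset suffix is /d/; onset = /d/, preceding coda = /w/.
Between /e/ (V3) and /i/ (V4): just /d/ — single C goes to the following onset.
Between /i/ (V4) and /i/ (V5): cluster /bs/ — the longest permitted-onset suffix is /s/; onset = /s/, preceding coda = /b/.
So the parse is taws.dow.de.dib.si.
Syllable 3 is /de/; it ends in its nucleus with no coda, so it is open.

open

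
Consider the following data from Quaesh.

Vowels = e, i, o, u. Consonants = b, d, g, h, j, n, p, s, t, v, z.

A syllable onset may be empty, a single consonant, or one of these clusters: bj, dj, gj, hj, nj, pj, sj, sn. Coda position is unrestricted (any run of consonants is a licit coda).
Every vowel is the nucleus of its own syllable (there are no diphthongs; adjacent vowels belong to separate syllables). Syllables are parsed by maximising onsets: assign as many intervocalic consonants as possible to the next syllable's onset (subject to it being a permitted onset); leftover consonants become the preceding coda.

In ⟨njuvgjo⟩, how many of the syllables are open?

1

Nuclei (vowels): u, o → 2 syllables.
V1 /u/ – V2 /o/: /vgj/ — longest licit onset from the right is /gj/, leaving /v/ as coda.
Syllabification: njuv.gjo.
Classifying each syllable: /njuv/ (closed), /gjo/ (open).
Open syllables: 1.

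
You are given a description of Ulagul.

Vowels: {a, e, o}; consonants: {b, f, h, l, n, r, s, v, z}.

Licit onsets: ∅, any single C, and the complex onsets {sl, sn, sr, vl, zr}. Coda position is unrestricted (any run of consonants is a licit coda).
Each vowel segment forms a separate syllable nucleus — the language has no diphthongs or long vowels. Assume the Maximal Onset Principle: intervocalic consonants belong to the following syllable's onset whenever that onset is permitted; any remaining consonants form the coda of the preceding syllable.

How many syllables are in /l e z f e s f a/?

3

Vowels present: e, e, a; each is a nucleus, giving 3 syllables.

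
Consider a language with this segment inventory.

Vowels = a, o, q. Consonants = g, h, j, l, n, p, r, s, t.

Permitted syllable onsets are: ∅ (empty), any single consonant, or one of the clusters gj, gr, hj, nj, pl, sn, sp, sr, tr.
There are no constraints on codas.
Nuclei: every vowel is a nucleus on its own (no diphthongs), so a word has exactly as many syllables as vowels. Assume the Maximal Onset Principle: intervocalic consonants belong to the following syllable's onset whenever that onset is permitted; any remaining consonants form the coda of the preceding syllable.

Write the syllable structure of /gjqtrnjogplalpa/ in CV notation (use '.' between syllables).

CCVCC.CCVC.CCVC.CV

Nuclei (vowels): q, o, a, a → 4 syllables.
V1 /q/ – V2 /o/: /trnj/ — longest licit onset from the right is /nj/, leaving /tr/ as coda.
V2 /o/ – V3 /a/: /gpl/ — longest licit onset from the right is /pl/, leaving /g/ as coda.
V3 /a/ – V4 /a/: /lp/ — longest licit onset from the right is /p/, leaving /l/ as coda.
Syllabification: gjqtr.njog.plal.pa.
Mapping each syllable to C/V: /gjqtr/ → CCVCC, /njog/ → CCVC, /plal/ → CCVC, /pa/ → CV.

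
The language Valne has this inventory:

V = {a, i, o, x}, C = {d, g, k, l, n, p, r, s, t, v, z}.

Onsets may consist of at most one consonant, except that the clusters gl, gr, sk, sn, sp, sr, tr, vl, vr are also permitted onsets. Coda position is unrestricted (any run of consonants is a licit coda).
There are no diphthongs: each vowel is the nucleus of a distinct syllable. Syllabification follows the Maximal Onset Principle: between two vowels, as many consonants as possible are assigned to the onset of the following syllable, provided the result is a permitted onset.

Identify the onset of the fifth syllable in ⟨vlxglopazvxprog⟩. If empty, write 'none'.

r

Vowels present: x, o, a, x, o; each is a nucleus, giving 5 syllables.
Between /x/ (V1) and /o/ (V2): cluster /gl/ — /gl/ is itself a permitted onset, so the whole cluster goes right; preceding coda = ∅.
Between /o/ (V2) and /a/ (V3): just /p/ — single C goes to the following onset.
Between /a/ (V3) and /x/ (V4): /zv/; trying suffixes from longest down, /v/ is the first permitted one, so coda /z/ | onset /v/.
Between /x/ (V4) and /o/ (V5): /pr/; trying suffixes from longest down, /r/ is the first permitted one, so coda /p/ | onset /r/.
Syllabification: vlx.glo.paz.vxp.rog.
Syllable 5 is /rog/: onset /r/, nucleus /o/, coda /g/.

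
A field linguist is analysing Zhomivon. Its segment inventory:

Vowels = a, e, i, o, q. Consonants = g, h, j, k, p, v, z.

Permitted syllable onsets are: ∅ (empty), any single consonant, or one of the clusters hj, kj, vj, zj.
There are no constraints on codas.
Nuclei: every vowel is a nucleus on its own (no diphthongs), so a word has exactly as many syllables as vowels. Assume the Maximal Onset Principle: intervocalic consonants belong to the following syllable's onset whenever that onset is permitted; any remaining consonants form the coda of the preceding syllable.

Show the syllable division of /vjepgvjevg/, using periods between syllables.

Vowels present: e, e; each is a nucleus, giving 2 syllables.
σ1/σ2 boundary: /pgvj/ — longest licit onset from the right is /vj/, leaving /pg/ as coda.

vjepg.vjevg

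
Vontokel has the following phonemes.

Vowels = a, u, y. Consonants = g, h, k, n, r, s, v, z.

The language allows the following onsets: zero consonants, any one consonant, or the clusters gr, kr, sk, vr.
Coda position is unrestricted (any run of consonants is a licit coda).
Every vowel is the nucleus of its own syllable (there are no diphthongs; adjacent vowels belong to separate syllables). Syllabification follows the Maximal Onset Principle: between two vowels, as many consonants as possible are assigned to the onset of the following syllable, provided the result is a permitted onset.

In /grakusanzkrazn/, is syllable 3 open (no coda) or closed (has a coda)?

closed

Nuclei (vowels): a, u, a, a → 4 syllables.
/a…u/ gap (V1→V2): just /k/ — single C goes to the following onset.
/u…a/ gap (V2→V3): just /s/ — single C goes to the following onset.
/a…a/ gap (V3→V4): cluster /nzkr/ — the longest permitted-onset suffix is /kr/; onset = /kr/, preceding coda = /nz/.
Syllabification: gra.ku.sanz.krazn.
Syllable 3 is /sanz/ with coda /nz/, so it is closed.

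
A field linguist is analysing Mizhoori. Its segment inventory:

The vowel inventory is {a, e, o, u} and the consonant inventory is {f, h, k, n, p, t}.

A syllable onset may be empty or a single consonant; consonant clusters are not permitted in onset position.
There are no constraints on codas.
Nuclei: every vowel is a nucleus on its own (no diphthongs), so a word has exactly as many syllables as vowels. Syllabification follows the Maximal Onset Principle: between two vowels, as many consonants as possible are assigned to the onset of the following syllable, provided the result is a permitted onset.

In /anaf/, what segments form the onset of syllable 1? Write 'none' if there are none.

none

Nuclei (vowels): a, a → 2 syllables.
Between /a/ (V1) and /a/ (V2): just /n/ — single C goes to the following onset.
Putting it together: a.naf.
Syllable 1 is /a/: onset ∅, nucleus /a/, coda ∅.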